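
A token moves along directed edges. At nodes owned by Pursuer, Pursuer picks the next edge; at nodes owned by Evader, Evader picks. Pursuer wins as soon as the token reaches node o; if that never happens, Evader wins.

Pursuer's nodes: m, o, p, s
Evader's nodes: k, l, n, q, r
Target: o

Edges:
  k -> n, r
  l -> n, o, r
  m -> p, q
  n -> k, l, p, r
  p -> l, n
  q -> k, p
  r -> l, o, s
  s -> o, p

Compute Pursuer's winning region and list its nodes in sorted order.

A0 = {o}
A1: add {s} — s (Pursuer) has s→o.
A2 = A1; e.g. k (Evader) can still go to n. Fixed point.
Pursuer's winning region = {o, s}.

o, s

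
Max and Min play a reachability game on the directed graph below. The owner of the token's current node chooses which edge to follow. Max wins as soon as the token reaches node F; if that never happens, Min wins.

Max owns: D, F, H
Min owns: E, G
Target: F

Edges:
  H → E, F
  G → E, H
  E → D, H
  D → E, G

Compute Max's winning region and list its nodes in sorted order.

A0 = {F}
A1: add {H} — H (Max) has H→F.
A2 = A1; e.g. D (Max) has no edge into A1. Fixed point.
Max's winning region = {F, H}.

F, H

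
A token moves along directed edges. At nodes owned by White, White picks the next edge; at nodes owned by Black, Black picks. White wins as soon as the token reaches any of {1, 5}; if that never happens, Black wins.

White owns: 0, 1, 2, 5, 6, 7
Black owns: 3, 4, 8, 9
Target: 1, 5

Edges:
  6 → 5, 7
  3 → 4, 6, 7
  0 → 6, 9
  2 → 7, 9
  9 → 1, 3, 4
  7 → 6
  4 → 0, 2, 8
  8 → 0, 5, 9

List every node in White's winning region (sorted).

A0 = {1, 5}
A1: add {6} — 6 (White) has 6→5.
A2: add {0, 7} — 0 (White) has 0→6; 7 (White) has 7→6.
A3: add {2} — 2 (White) has 2→7.
A4 = A3; e.g. 3 (Black) can still go to 4. Fixed point.
White's winning region = {0, 1, 2, 5, 6, 7}.

0, 1, 2, 5, 6, 7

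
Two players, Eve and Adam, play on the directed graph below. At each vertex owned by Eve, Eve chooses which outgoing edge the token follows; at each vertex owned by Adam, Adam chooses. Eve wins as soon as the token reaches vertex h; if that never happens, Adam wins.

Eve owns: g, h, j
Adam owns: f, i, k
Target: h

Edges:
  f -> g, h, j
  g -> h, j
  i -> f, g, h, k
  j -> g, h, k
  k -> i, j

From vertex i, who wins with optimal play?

A0 = {h}
A1: add {g, j} — g (Eve) has g→h; j (Eve) has j→h.
A2: add {f} — f (Adam): all of {g, h, j} already in.
A3 = A2; e.g. i (Adam) can still go to k. Fixed point.
i never enters the attractor, so Adam can avoid the target forever.

Adam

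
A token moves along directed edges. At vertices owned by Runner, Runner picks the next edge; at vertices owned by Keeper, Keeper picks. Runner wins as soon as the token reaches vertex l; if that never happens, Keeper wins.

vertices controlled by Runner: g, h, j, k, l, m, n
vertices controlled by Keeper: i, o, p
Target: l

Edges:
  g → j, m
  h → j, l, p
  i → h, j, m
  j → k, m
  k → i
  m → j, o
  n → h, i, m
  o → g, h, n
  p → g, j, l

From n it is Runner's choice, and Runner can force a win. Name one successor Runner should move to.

h

A0 = {l}
A1: add {h} — h (Runner) has h→l.
A2: add {n} — n (Runner) has n→h.
A3 = A2; e.g. g (Runner) has no edge into A2. Fixed point.
From n, successor h is in the attractor (rank 1); the other successors i, m are not.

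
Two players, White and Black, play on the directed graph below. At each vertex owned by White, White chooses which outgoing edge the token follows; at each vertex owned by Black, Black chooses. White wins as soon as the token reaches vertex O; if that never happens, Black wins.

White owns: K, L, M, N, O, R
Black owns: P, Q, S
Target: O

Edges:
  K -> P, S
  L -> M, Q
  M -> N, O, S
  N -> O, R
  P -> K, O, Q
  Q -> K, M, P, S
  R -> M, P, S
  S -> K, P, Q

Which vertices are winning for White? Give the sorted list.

L, M, N, O, R

A0 = {O}
A1: add {M, N} — M (White) has M→O; N (White) has N→O.
A2: add {L, R} — L (White) has L→M; R (White) has R→M.
A3 = A2; e.g. K (White) has no edge into A2. Fixed point.
White's winning region = {L, M, N, O, R}.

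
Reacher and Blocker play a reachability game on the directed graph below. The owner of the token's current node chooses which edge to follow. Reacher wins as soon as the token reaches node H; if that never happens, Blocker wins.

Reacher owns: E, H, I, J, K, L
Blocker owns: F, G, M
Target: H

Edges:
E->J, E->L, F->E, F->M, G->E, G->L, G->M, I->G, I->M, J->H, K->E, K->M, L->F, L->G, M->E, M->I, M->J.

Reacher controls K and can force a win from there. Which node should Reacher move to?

E

A0 = {H}
A1: add {J} — J (Reacher) has J→H.
A2: add {E} — E (Reacher) has E→J.
A3: add {K} — K (Reacher) has K→E.
A4 = A3; e.g. F (Blocker) can still go to M. Fixed point.
From K, successor E is in the attractor (rank 2); the other successor M is not.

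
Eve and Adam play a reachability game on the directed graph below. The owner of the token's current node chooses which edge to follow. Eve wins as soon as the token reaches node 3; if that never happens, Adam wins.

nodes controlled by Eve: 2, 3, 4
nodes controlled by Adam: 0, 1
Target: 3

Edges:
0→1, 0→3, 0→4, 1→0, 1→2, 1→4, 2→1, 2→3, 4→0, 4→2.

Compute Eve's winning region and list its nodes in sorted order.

2, 3, 4

A0 = {3}
A1: add {2} — 2 (Eve) has 2→3.
A2: add {4} — 4 (Eve) has 4→2.
A3 = A2; e.g. 0 (Adam) can still go to 1. Fixed point.
Eve's winning region = {2, 3, 4}.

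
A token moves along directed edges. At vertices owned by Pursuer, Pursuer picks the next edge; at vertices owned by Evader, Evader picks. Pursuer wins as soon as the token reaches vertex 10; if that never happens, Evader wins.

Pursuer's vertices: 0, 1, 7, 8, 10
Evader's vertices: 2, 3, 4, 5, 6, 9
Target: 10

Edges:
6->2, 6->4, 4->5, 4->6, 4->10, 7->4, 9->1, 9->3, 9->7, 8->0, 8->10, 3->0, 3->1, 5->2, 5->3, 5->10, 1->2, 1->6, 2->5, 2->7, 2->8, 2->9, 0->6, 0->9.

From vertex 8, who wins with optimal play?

A0 = {10}
A1: add {8} — 8 (Pursuer) has 8→10.
A2 = A1; e.g. 0 (Pursuer) has no edge into A1. Fixed point.
8 ∈ A1, so Pursuer can force the target.

Pursuer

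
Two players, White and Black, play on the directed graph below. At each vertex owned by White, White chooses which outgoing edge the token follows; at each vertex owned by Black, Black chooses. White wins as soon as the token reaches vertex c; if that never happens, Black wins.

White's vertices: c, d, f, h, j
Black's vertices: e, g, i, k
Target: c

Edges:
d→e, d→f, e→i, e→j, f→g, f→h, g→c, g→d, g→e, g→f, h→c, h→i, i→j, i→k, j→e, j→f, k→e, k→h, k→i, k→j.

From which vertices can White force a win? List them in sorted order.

c, d, f, h, j

A0 = {c}
A1: add {h} — h (White) has h→c.
A2: add {f} — f (White) has f→h.
A3: add {d, j} — d (White) has d→f; j (White) has j→f.
A4 = A3; e.g. e (Black) can still go to i. Fixed point.
White's winning region = {c, d, f, h, j}.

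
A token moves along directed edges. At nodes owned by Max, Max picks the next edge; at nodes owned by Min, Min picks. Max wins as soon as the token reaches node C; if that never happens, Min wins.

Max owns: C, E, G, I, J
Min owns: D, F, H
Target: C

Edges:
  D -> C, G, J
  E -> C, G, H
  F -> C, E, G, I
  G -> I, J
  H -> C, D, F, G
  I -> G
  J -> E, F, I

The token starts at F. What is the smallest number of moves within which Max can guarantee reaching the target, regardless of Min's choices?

5

A0 = {C}
A1: add {E} — E (Max) has E→C.
A2: add {J} — J (Max) has J→E.
A3: add {G} — G (Max) has G→J.
A4: add {D, I} — D (Min): all of {C, G, J} already in; I (Max) has I→G.
A5: add {F} — F (Min): all of {C, E, G, I} already in.
F enters the attractor at level 5, so Max can force the target in 5 moves from there.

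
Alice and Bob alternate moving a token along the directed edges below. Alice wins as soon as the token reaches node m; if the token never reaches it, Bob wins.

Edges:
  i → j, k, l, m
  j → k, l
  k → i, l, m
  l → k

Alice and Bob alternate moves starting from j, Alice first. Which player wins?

Track states (vertex, player-to-move).
A0 = {(m,Alice), (m,Bob)}
A1: add {(i,Alice), (k,Alice)}.
A2: add {(l,Bob)}.
A3: add {(j,Alice)}.
(j,Alice) ∈ A3 ⇒ Alice forces the target.

Alice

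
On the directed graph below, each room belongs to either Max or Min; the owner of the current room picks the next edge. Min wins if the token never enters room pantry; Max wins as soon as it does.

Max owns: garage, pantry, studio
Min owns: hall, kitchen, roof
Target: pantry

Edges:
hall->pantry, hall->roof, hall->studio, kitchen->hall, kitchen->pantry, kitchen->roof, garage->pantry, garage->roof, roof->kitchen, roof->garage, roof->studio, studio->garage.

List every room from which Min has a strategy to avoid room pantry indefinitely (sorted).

hall, kitchen, roof

A0 = {pantry}
A1: add {garage} — garage (Max) has garage→pantry.
A2: add {studio} — studio (Max) has studio→garage.
A3 = A2; e.g. hall (Min) can still go to roof. Fixed point.
Max's attractor = {garage, pantry, studio}; Min avoids the target exactly from the complement.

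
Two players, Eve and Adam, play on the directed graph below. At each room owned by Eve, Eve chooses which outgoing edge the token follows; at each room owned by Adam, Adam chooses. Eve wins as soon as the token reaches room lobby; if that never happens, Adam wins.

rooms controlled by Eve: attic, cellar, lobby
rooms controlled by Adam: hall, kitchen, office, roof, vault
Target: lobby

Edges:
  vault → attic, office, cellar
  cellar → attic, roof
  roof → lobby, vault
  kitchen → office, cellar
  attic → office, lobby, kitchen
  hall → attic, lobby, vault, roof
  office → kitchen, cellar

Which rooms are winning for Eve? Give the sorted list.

A0 = {lobby}
A1: add {attic} — attic (Eve) has attic→lobby.
A2: add {cellar} — cellar (Eve) has cellar→attic.
A3 = A2; e.g. office (Adam) can still go to kitchen. Fixed point.
Eve's winning region = {attic, cellar, lobby}.

attic, cellar, lobby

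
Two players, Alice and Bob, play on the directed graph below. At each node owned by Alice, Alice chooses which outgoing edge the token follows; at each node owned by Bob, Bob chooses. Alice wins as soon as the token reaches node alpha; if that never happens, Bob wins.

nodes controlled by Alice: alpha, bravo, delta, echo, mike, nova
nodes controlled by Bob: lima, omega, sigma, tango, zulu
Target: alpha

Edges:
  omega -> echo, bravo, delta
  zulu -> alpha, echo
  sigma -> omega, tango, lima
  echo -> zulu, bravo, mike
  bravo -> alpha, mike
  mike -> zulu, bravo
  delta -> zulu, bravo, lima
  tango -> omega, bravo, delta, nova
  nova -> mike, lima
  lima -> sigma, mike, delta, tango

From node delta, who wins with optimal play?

A0 = {alpha}
A1: add {bravo} — bravo (Alice) has bravo→alpha.
A2: add {delta, echo, mike} — echo (Alice) has echo→bravo; mike (Alice) has mike→bravo; delta (Alice) has delta→bravo.
delta ∈ A2, so Alice can force the target.

Alice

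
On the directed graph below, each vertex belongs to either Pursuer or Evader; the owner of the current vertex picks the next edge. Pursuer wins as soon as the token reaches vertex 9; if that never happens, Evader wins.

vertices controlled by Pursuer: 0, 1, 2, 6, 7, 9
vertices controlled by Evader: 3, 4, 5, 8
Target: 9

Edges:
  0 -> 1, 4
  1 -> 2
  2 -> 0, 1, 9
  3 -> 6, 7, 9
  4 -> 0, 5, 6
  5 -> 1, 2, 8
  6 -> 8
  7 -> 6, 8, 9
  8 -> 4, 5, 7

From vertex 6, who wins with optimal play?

A0 = {9}
A1: add {2, 7} — 2 (Pursuer) has 2→9; 7 (Pursuer) has 7→9.
A2: add {1} — 1 (Pursuer) has 1→2.
A3: add {0} — 0 (Pursuer) has 0→1.
A4 = A3; e.g. 3 (Evader) can still go to 6. Fixed point.
6 never enters the attractor, so Evader can avoid the target forever.

Evader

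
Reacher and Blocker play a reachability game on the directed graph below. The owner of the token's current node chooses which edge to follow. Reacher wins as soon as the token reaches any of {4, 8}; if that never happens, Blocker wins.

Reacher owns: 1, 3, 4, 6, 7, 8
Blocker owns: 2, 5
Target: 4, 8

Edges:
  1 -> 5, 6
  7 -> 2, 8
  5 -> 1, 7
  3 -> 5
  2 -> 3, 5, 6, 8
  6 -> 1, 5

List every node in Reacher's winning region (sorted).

A0 = {4, 8}
A1: add {7} — 7 (Reacher) has 7→8.
A2 = A1; e.g. 1 (Reacher) has no edge into A1. Fixed point.
Reacher's winning region = {4, 7, 8}.

4, 7, 8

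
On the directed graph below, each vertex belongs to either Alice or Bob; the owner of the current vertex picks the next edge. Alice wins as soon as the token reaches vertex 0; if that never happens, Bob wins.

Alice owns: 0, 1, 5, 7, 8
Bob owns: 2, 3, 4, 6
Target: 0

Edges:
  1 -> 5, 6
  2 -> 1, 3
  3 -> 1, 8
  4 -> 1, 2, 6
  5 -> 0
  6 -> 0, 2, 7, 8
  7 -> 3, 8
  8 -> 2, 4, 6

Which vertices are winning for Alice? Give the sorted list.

0, 1, 5

A0 = {0}
A1: add {5} — 5 (Alice) has 5→0.
A2: add {1} — 1 (Alice) has 1→5.
A3 = A2; e.g. 2 (Bob) can still go to 3. Fixed point.
Alice's winning region = {0, 1, 5}.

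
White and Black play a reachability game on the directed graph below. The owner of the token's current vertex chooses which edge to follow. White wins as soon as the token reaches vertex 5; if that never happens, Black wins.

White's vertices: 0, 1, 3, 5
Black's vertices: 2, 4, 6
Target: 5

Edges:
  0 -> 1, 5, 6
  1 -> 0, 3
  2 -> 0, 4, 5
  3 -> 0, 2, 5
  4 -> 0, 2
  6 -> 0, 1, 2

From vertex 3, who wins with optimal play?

A0 = {5}
A1: add {0, 3} — 0 (White) has 0→5; 3 (White) has 3→5.
3 ∈ A1, so White can force the target.

White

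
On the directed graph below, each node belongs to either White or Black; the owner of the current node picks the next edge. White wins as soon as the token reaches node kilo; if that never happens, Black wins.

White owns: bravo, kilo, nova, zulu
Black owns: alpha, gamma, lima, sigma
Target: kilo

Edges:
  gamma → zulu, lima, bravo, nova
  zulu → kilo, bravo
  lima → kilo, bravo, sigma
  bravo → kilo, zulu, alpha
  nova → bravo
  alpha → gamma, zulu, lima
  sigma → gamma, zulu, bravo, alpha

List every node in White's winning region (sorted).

A0 = {kilo}
A1: add {bravo, zulu} — zulu (White) has zulu→kilo; bravo (White) has bravo→kilo.
A2: add {nova} — nova (White) has nova→bravo.
A3 = A2; e.g. gamma (Black) can still go to lima. Fixed point.
White's winning region = {bravo, kilo, nova, zulu}.

bravo, kilo, nova, zulu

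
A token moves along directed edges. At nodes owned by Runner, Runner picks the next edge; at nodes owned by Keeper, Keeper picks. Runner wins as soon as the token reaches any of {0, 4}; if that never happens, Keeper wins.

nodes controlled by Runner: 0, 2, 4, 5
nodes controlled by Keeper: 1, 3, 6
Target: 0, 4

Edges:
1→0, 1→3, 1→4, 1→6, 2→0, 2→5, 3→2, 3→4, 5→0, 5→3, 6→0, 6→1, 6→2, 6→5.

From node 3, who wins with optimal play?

Runner

A0 = {0, 4}
A1: add {2, 5} — 2 (Runner) has 2→0; 5 (Runner) has 5→0.
A2: add {3} — 3 (Keeper): all of {2, 4} already in.
A3 = A2; e.g. 1 (Keeper) can still go to 6. Fixed point.
3 ∈ A2, so Runner can force the target.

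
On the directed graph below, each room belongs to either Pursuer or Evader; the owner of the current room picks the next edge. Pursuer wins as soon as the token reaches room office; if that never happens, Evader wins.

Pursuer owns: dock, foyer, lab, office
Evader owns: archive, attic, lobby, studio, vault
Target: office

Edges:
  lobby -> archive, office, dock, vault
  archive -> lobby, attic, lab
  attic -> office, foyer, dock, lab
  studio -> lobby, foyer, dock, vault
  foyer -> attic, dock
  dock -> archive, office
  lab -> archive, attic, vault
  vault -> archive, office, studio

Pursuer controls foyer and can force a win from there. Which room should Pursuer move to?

A0 = {office}
A1: add {dock} — dock (Pursuer) has dock→office.
A2: add {foyer} — foyer (Pursuer) has foyer→dock.
A3 = A2; e.g. lobby (Evader) can still go to archive. Fixed point.
From foyer, successor dock is in the attractor (rank 1); the other successor attic is not.

dock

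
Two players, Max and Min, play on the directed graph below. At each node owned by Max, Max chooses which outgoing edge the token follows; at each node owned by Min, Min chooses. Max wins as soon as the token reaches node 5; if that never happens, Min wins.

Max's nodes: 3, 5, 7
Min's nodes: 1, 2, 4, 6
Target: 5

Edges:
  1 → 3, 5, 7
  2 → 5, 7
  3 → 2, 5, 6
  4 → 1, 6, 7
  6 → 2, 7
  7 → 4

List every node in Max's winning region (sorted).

A0 = {5}
A1: add {3} — 3 (Max) has 3→5.
A2 = A1; e.g. 1 (Min) can still go to 7. Fixed point.
Max's winning region = {3, 5}.

3, 5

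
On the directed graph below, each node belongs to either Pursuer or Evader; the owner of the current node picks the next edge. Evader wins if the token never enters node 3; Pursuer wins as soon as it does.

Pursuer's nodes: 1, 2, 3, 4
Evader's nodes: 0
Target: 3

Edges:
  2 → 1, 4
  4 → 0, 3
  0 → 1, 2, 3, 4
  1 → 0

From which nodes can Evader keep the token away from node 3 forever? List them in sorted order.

A0 = {3}
A1: add {4} — 4 (Pursuer) has 4→3.
A2: add {2} — 2 (Pursuer) has 2→4.
A3 = A2; e.g. 0 (Evader) can still go to 1. Fixed point.
Pursuer's attractor = {2, 3, 4}; Evader avoids the target exactly from the complement.

0, 1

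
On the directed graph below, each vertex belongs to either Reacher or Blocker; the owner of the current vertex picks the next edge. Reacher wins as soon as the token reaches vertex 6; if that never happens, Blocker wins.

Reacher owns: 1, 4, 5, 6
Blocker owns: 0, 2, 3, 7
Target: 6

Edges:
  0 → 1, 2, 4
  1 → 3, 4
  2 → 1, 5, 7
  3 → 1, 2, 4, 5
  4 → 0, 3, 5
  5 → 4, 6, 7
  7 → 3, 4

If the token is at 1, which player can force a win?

A0 = {6}
A1: add {5} — 5 (Reacher) has 5→6.
A2: add {4} — 4 (Reacher) has 4→5.
A3: add {1} — 1 (Reacher) has 1→4.
A4 = A3; e.g. 0 (Blocker) can still go to 2. Fixed point.
1 ∈ A3, so Reacher can force the target.

Reacher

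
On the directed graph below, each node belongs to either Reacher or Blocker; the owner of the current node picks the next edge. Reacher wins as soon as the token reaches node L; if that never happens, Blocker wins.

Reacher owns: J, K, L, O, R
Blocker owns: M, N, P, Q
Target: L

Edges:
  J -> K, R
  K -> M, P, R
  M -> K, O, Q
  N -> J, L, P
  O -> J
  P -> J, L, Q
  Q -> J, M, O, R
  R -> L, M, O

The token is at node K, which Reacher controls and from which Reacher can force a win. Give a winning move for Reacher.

A0 = {L}
A1: add {R} — R (Reacher) has R→L.
A2: add {J, K} — J (Reacher) has J→R; K (Reacher) has K→R.
A3: add {O} — O (Reacher) has O→J.
A4 = A3; e.g. M (Blocker) can still go to Q. Fixed point.
From K, successor R is in the attractor (rank 1); the other successors M, P are not.

R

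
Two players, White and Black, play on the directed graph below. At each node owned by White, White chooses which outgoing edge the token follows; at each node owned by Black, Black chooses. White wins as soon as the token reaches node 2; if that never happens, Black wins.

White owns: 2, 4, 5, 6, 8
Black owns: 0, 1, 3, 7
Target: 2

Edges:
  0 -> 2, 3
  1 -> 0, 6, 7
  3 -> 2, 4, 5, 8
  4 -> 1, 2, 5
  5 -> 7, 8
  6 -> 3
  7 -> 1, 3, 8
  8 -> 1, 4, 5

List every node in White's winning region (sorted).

A0 = {2}
A1: add {4} — 4 (White) has 4→2.
A2: add {8} — 8 (White) has 8→4.
A3: add {5} — 5 (White) has 5→8.
A4: add {3} — 3 (Black): all of {2, 4, 5, 8} already in.
A5: add {0, 6} — 0 (Black): all of {2, 3} already in; 6 (White) has 6→3.
A6 = A5; e.g. 1 (Black) can still go to 7. Fixed point.
White's winning region = {0, 2, 3, 4, 5, 6, 8}.

0, 2, 3, 4, 5, 6, 8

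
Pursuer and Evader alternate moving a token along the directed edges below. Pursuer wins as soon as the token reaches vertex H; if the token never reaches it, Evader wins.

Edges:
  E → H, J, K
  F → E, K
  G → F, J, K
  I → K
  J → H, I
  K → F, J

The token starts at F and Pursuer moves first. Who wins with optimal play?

Track states (vertex, player-to-move).
A0 = {(H,Pursuer), (H,Evader)}
A1: add {(E,Pursuer), (J,Pursuer)}.
A2 = A1; e.g. (E,Evader) stays out. (F,Pursuer) never enters ⇒ Evader avoids the target.

Evader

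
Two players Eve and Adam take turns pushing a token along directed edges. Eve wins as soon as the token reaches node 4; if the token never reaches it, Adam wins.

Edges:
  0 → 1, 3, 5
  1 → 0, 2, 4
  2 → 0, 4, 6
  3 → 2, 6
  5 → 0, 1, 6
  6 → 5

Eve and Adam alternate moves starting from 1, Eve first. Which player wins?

Track states (vertex, player-to-move).
A0 = {(4,Eve), (4,Adam)}
A1: add {(1,Eve), (2,Eve)}.
(1,Eve) ∈ A1 ⇒ Eve forces the target.

Eve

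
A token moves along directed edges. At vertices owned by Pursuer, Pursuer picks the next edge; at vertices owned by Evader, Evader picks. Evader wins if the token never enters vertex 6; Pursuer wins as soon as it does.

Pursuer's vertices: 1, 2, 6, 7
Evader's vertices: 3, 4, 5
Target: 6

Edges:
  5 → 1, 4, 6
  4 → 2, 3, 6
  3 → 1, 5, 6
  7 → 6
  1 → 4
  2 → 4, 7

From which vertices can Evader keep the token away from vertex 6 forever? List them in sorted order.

1, 3, 4, 5

A0 = {6}
A1: add {7} — 7 (Pursuer) has 7→6.
A2: add {2} — 2 (Pursuer) has 2→7.
A3 = A2; e.g. 1 (Pursuer) has no edge into A2. Fixed point.
Pursuer's attractor = {2, 6, 7}; Evader avoids the target exactly from the complement.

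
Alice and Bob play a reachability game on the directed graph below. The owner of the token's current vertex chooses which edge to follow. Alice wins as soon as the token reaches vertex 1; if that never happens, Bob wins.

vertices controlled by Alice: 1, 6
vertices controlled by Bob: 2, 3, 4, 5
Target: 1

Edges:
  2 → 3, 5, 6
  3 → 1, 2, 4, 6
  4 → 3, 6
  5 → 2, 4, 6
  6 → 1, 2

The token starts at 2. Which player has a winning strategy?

Bob

A0 = {1}
A1: add {6} — 6 (Alice) has 6→1.
A2 = A1; e.g. 2 (Bob) can still go to 3. Fixed point.
2 never enters the attractor, so Bob can avoid the target forever.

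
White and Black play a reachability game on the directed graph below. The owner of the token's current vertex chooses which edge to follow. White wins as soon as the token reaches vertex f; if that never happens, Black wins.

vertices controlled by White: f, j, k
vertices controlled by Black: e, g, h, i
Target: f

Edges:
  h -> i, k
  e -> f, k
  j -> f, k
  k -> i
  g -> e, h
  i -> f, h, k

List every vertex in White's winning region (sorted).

f, j

A0 = {f}
A1: add {j} — j (White) has j→f.
A2 = A1; e.g. e (Black) can still go to k. Fixed point.
White's winning region = {f, j}.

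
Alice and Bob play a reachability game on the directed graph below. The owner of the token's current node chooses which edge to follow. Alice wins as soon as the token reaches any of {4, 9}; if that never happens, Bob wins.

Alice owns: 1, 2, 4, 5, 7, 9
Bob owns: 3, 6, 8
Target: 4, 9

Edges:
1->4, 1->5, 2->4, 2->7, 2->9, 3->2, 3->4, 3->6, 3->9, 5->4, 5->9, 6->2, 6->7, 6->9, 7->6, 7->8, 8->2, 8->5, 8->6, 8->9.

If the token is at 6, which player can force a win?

Bob

A0 = {4, 9}
A1: add {1, 2, 5} — 1 (Alice) has 1→4; 2 (Alice) has 2→4; 5 (Alice) has 5→4.
A2 = A1; e.g. 3 (Bob) can still go to 6. Fixed point.
6 never enters the attractor, so Bob can avoid the target forever.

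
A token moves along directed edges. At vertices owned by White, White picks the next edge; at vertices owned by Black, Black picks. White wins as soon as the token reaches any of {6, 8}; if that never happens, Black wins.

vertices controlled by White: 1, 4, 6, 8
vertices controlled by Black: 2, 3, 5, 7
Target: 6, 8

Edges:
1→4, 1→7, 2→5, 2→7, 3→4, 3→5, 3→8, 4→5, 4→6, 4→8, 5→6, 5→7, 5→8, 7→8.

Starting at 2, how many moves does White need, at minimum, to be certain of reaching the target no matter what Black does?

A0 = {6, 8}
A1: add {4, 7} — 4 (White) has 4→6; 7 (Black): all of {8} already in.
A2: add {1, 5} — 1 (White) has 1→4; 5 (Black): all of {6, 7, 8} already in.
A3: add {2, 3} — 2 (Black): all of {5, 7} already in; 3 (Black): all of {4, 5, 8} already in.
A3 = all vertices. Fixed point.
2 enters the attractor at level 3, so White can force the target in 3 moves from there.

3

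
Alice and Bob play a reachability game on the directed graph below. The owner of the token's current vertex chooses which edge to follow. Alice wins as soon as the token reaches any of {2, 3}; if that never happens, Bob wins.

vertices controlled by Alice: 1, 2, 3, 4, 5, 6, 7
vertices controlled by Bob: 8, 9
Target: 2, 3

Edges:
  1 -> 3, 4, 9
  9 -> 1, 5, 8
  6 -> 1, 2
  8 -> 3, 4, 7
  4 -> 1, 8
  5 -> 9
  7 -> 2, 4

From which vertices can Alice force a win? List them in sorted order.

1, 2, 3, 4, 6, 7, 8

A0 = {2, 3}
A1: add {1, 6, 7} — 1 (Alice) has 1→3; 6 (Alice) has 6→2; 7 (Alice) has 7→2.
A2: add {4} — 4 (Alice) has 4→1.
A3: add {8} — 8 (Bob): all of {3, 4, 7} already in.
A4 = A3; e.g. 5 (Alice) has no edge into A3. Fixed point.
Alice's winning region = {1, 2, 3, 4, 6, 7, 8}.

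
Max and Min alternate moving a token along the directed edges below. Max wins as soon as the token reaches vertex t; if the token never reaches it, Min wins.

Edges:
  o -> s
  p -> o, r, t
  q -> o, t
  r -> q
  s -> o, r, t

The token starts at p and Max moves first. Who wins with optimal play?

Track states (vertex, player-to-move).
A0 = {(t,Max), (t,Min)}
A1: add {(p,Max), (q,Max), (s,Max)}.
(p,Max) ∈ A1 ⇒ Max forces the target.

Max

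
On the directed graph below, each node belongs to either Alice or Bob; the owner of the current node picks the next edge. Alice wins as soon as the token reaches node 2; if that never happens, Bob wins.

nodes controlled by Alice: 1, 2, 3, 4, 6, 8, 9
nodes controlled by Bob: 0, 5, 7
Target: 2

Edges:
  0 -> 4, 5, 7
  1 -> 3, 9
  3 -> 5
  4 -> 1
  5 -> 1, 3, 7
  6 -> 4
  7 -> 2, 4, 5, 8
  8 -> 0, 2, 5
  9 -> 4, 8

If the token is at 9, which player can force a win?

A0 = {2}
A1: add {8} — 8 (Alice) has 8→2.
A2: add {9} — 9 (Alice) has 9→8.
9 ∈ A2, so Alice can force the target.

Alice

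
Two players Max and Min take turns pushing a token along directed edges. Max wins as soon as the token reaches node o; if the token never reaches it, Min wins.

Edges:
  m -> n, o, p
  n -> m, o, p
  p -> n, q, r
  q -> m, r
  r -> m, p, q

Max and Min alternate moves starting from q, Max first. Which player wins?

Track states (vertex, player-to-move).
A0 = {(o,Max), (o,Min)}
A1: add {(m,Max), (n,Max)}.
A2 = A1; e.g. (m,Min) stays out. (q,Max) never enters ⇒ Min avoids the target.

Min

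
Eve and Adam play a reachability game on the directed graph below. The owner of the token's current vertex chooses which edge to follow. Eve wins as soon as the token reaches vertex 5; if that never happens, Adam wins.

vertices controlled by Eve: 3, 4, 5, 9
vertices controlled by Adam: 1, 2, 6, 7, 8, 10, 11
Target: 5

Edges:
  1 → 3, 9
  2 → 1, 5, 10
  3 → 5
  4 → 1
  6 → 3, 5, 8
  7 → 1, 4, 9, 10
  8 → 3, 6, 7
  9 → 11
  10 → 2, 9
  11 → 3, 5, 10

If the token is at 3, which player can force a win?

A0 = {5}
A1: add {3} — 3 (Eve) has 3→5.
A2 = A1; e.g. 1 (Adam) can still go to 9. Fixed point.
3 ∈ A1, so Eve can force the target.

Eve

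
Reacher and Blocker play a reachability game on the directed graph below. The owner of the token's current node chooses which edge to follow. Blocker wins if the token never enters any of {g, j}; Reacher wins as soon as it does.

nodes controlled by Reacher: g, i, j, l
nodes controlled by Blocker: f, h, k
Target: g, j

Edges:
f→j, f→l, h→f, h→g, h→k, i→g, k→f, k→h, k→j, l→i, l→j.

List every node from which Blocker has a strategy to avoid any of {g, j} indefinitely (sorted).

h, k

A0 = {g, j}
A1: add {i, l} — i (Reacher) has i→g; l (Reacher) has l→j.
A2: add {f} — f (Blocker): all of {j, l} already in.
A3 = A2; e.g. h (Blocker) can still go to k. Fixed point.
Reacher's attractor = {f, g, i, j, l}; Blocker avoids the target exactly from the complement.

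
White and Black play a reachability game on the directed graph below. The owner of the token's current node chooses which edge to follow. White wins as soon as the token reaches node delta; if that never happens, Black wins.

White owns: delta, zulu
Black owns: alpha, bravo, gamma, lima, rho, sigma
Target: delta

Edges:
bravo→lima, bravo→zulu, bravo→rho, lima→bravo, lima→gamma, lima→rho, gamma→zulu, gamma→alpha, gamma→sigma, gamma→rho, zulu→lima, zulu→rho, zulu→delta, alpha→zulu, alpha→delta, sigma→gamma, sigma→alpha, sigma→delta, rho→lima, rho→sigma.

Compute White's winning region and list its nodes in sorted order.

alpha, delta, zulu

A0 = {delta}
A1: add {zulu} — zulu (White) has zulu→delta.
A2: add {alpha} — alpha (Black): all of {zulu, delta} already in.
A3 = A2; e.g. bravo (Black) can still go to lima. Fixed point.
White's winning region = {alpha, delta, zulu}.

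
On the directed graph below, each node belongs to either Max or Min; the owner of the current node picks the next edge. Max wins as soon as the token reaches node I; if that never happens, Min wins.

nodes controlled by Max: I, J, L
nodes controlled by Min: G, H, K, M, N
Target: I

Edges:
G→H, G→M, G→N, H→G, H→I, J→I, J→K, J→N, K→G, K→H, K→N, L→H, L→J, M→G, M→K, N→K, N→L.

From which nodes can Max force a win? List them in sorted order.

I, J, L

A0 = {I}
A1: add {J} — J (Max) has J→I.
A2: add {L} — L (Max) has L→J.
A3 = A2; e.g. G (Min) can still go to H. Fixed point.
Max's winning region = {I, J, L}.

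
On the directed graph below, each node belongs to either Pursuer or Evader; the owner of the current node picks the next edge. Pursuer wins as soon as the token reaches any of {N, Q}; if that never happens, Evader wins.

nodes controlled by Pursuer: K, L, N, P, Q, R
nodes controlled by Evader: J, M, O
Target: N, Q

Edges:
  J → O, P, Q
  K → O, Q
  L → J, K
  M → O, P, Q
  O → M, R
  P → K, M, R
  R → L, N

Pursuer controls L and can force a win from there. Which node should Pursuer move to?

A0 = {N, Q}
A1: add {K, R} — K (Pursuer) has K→Q; R (Pursuer) has R→N.
A2: add {L, P} — L (Pursuer) has L→K; P (Pursuer) has P→K.
A3 = A2; e.g. J (Evader) can still go to O. Fixed point.
From L, successor K is in the attractor (rank 1); the other successor J is not.

K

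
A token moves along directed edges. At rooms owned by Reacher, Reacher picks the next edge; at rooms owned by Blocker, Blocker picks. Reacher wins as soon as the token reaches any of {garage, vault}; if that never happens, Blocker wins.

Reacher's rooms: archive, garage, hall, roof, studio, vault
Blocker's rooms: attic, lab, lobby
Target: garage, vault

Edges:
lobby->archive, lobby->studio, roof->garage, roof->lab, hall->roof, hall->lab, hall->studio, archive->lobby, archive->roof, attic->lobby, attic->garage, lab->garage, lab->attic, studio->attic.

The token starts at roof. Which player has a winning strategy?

Reacher

A0 = {garage, vault}
A1: add {roof} — roof (Reacher) has roof→garage.
roof ∈ A1, so Reacher can force the target.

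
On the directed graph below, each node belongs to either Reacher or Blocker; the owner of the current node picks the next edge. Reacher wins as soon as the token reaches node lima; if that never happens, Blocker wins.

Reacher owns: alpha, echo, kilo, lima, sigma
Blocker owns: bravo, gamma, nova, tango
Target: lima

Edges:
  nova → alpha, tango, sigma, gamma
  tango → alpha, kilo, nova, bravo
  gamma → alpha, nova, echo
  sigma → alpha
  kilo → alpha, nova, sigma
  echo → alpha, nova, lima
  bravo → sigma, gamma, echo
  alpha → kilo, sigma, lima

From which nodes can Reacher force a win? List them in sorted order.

alpha, echo, kilo, lima, sigma

A0 = {lima}
A1: add {alpha, echo} — alpha (Reacher) has alpha→lima; echo (Reacher) has echo→lima.
A2: add {kilo, sigma} — kilo (Reacher) has kilo→alpha; sigma (Reacher) has sigma→alpha.
A3 = A2; e.g. tango (Blocker) can still go to nova. Fixed point.
Reacher's winning region = {alpha, echo, kilo, lima, sigma}.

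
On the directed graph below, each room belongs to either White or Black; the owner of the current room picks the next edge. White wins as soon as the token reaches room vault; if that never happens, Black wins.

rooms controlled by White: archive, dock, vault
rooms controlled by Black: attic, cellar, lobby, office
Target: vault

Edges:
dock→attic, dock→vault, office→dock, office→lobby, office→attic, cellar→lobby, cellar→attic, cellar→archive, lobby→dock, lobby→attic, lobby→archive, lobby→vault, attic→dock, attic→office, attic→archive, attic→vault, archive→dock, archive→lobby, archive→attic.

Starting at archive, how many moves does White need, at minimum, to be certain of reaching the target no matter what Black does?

A0 = {vault}
A1: add {dock} — dock (White) has dock→vault.
A2: add {archive} — archive (White) has archive→dock.
A3 = A2; e.g. office (Black) can still go to lobby. Fixed point.
archive enters the attractor at level 2, so White can force the target in 2 moves from there.

2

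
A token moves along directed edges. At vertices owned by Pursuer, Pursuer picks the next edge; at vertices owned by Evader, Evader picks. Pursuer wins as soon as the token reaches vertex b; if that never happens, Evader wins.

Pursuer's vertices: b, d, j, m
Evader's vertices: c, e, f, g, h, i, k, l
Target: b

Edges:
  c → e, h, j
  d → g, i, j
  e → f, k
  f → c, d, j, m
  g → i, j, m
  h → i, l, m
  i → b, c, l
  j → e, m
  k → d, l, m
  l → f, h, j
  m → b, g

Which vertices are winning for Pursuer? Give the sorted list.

b, d, j, m

A0 = {b}
A1: add {m} — m (Pursuer) has m→b.
A2: add {j} — j (Pursuer) has j→m.
A3: add {d} — d (Pursuer) has d→j.
A4 = A3; e.g. c (Evader) can still go to e. Fixed point.
Pursuer's winning region = {b, d, j, m}.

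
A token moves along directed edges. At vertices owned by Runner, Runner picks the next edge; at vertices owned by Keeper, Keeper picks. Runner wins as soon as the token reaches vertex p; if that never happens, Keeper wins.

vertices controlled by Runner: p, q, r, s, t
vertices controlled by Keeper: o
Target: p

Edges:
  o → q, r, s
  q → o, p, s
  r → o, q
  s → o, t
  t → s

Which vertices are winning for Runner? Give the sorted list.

A0 = {p}
A1: add {q} — q (Runner) has q→p.
A2: add {r} — r (Runner) has r→q.
A3 = A2; e.g. o (Keeper) can still go to s. Fixed point.
Runner's winning region = {p, q, r}.

p, q, r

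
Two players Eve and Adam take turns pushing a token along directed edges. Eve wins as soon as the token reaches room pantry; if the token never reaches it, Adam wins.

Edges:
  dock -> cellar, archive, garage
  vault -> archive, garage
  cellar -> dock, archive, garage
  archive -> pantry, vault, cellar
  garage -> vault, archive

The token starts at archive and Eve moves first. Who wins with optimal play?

Track states (vertex, player-to-move).
A0 = {(pantry,Eve), (pantry,Adam)}
A1: add {(archive,Eve)}.
(archive,Eve) ∈ A1 ⇒ Eve forces the target.

Eve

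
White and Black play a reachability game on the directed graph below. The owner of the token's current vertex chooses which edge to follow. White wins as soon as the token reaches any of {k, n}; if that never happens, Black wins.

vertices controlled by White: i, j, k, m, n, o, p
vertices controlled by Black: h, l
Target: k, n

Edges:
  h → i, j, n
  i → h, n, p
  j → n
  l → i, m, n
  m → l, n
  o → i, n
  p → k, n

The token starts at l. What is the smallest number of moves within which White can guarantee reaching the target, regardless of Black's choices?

2

A0 = {k, n}
A1: add {i, j, m, o, p} — i (White) has i→n; j (White) has j→n; m (White) has m→n; o (White) has o→n; p (White) has p→k.
A2: add {h, l} — h (Black): all of {i, j, n} already in; l (Black): all of {i, m, n} already in.
A2 = all vertices. Fixed point.
l enters the attractor at level 2, so White can force the target in 2 moves from there.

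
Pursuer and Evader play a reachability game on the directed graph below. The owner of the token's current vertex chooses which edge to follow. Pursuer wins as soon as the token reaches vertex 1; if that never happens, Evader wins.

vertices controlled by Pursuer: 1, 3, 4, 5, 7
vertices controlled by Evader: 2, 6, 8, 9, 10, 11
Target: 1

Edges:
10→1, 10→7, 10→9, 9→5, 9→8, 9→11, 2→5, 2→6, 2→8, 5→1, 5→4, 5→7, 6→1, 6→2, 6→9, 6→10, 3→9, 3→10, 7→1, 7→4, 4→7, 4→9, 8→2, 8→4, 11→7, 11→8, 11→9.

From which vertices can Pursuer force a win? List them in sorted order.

1, 4, 5, 7

A0 = {1}
A1: add {5, 7} — 5 (Pursuer) has 5→1; 7 (Pursuer) has 7→1.
A2: add {4} — 4 (Pursuer) has 4→7.
A3 = A2; e.g. 2 (Evader) can still go to 6. Fixed point.
Pursuer's winning region = {1, 4, 5, 7}.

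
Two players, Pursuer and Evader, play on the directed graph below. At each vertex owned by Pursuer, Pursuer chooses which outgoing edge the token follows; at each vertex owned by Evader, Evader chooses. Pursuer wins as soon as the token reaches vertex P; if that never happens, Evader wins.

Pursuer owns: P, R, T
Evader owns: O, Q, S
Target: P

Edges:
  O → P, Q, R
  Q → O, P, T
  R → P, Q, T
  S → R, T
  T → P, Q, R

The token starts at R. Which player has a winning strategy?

Pursuer

A0 = {P}
A1: add {R, T} — R (Pursuer) has R→P; T (Pursuer) has T→P.
R ∈ A1, so Pursuer can force the target.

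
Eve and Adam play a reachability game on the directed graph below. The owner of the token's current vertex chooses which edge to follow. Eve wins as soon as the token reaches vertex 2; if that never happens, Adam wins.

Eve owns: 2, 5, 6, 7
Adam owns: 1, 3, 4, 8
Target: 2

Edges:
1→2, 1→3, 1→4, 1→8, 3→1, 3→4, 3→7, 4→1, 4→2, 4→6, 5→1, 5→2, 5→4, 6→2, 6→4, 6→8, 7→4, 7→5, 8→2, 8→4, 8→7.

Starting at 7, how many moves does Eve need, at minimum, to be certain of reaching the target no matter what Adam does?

A0 = {2}
A1: add {5, 6} — 5 (Eve) has 5→2; 6 (Eve) has 6→2.
A2: add {7} — 7 (Eve) has 7→5.
A3 = A2; e.g. 1 (Adam) can still go to 3. Fixed point.
7 enters the attractor at level 2, so Eve can force the target in 2 moves from there.

2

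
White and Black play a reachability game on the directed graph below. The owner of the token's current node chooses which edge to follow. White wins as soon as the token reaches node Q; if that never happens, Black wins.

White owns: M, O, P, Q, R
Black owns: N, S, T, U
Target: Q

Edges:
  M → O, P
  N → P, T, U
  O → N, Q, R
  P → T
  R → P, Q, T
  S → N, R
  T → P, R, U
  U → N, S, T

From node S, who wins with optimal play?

A0 = {Q}
A1: add {O, R} — O (White) has O→Q; R (White) has R→Q.
A2: add {M} — M (White) has M→O.
A3 = A2; e.g. N (Black) can still go to P. Fixed point.
S never enters the attractor, so Black can avoid the target forever.

Black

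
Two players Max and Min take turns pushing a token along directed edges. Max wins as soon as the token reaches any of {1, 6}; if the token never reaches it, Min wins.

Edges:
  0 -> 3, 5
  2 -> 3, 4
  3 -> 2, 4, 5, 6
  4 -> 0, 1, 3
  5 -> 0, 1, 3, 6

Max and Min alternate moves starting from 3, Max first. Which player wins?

Max

Track states (vertex, player-to-move).
A0 = {(1,Max), (1,Min), (6,Max), (6,Min)}
A1: add {(3,Max), (4,Max), (5,Max)}.
(3,Max) ∈ A1 ⇒ Max forces the target.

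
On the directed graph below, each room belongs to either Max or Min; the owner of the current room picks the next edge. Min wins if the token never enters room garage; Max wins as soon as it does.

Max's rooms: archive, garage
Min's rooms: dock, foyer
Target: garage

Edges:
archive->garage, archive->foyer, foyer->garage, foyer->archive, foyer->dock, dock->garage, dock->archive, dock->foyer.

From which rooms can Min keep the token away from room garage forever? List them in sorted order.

A0 = {garage}
A1: add {archive} — archive (Max) has archive→garage.
A2 = A1; e.g. foyer (Min) can still go to dock. Fixed point.
Max's attractor = {archive, garage}; Min avoids the target exactly from the complement.

dock, foyer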